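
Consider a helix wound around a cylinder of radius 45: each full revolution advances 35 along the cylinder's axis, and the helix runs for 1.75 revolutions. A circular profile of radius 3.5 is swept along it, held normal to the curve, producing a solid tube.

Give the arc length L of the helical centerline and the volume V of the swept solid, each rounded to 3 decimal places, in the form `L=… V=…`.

2πR = 2π·45 = 282.743339
per-turn = √(282.743339² + 35²) = √(79943.7956 + 1225) = √81168.7956 = 284.901379
L = 1.75 × 284.901379 = 498.577413
V = π·3.5² × L = 38.484510 × 498.577413 = 19187.507437

L=498.577 V=19187.507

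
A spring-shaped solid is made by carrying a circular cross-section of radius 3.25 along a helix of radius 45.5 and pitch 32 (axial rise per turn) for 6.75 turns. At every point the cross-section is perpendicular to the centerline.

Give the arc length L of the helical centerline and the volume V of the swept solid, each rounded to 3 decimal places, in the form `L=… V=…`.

L=1941.774 V=64434.042

2πR = 2π·45.5 = 285.884931
per-turn = √(285.884931² + 32²) = √(81730.1940 + 1024) = √82754.1940 = 287.670287
L = 6.75 × 287.670287 = 1941.774438
V = π·3.25² × L = 33.183072 × 1941.774438 = 64434.041751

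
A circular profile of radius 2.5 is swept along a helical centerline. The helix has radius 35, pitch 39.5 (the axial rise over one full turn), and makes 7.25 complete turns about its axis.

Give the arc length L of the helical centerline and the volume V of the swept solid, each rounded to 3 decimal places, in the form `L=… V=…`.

2πR = 2π·35 = 219.911486
per-turn = √(219.911486² + 39.5²) = √(48361.0616 + 1560.25) = √49921.3116 = 223.430776
L = 7.25 × 223.430776 = 1619.873124
V = π·2.5² × L = 19.634954 × 1619.873124 = 31806.134421

L=1619.873 V=31806.134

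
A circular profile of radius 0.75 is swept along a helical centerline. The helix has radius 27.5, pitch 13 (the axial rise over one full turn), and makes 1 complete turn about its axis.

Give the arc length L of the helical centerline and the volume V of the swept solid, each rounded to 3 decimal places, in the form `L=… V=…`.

L=173.276 V=306.204

2πR = 2π·27.5 = 172.787596
per-turn = √(172.787596² + 13²) = √(29855.5533 + 169) = √30024.5533 = 173.275946
L = 1 × 173.275946 = 173.275946
V = π·0.75² × L = 1.767146 × 173.275946 = 306.203871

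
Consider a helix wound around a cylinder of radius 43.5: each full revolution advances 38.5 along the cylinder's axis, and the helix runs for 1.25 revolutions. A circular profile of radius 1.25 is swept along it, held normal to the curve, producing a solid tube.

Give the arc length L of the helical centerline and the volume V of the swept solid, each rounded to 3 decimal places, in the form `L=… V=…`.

2πR = 2π·43.5 = 273.318561
per-turn = √(273.318561² + 38.5²) = √(74703.0357 + 1482.25) = √76185.2857 = 276.016821
L = 1.25 × 276.016821 = 345.021027
V = π·1.25² × L = 4.908739 × 345.021027 = 1693.618005

L=345.021 V=1693.618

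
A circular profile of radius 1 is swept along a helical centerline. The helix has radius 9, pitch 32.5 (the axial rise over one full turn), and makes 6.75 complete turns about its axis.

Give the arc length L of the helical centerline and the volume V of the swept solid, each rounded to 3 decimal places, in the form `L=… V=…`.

2πR = 2π·9 = 56.548668
per-turn = √(56.548668² + 32.5²) = √(3197.7518 + 1056.25) = √4254.0018 = 65.222709
L = 6.75 × 65.222709 = 440.253289
V = π·1² × L = 3.141593 × 440.253289 = 1383.096497

L=440.253 V=1383.096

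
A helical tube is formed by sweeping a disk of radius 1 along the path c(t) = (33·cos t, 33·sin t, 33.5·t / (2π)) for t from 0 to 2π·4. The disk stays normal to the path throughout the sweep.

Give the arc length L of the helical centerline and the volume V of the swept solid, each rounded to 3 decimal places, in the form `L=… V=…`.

2πR = 2π·33 = 207.345115
per-turn = √(207.345115² + 33.5²) = √(42991.9968 + 1122.25) = √44114.2468 = 210.033918
L = 4 × 210.033918 = 840.135673
V = π·1² × L = 3.141593 × 840.135673 = 2639.364057

L=840.136 V=2639.364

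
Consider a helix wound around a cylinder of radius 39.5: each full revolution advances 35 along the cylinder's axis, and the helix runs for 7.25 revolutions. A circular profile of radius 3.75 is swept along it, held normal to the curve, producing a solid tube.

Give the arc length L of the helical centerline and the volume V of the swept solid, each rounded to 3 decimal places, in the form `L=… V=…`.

2πR = 2π·39.5 = 248.185820
per-turn = √(248.185820² + 35²) = √(61596.2011 + 1225) = √62821.2011 = 250.641579
L = 7.25 × 250.641579 = 1817.151447
V = π·3.75² × L = 44.178647 × 1817.151447 = 80279.291758

L=1817.151 V=80279.292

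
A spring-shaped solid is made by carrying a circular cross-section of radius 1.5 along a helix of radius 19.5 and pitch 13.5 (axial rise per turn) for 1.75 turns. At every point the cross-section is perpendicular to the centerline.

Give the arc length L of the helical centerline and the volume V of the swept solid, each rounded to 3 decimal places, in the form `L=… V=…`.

2πR = 2π·19.5 = 122.522113
per-turn = √(122.522113² + 13.5²) = √(15011.6683 + 182.25) = √15193.9183 = 123.263613
L = 1.75 × 123.263613 = 215.711323
V = π·1.5² × L = 7.068583 × 215.711323 = 1524.773491

L=215.711 V=1524.773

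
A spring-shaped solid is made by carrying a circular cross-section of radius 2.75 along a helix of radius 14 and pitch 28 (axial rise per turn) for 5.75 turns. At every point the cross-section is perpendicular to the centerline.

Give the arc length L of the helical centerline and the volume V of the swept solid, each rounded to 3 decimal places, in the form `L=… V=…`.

2πR = 2π·14 = 87.964594
per-turn = √(87.964594² + 28²) = √(7737.7699 + 784) = √8521.7699 = 92.313433
L = 5.75 × 92.313433 = 530.802238
V = π·2.75² × L = 23.758294 × 530.802238 = 12610.955857

L=530.802 V=12610.956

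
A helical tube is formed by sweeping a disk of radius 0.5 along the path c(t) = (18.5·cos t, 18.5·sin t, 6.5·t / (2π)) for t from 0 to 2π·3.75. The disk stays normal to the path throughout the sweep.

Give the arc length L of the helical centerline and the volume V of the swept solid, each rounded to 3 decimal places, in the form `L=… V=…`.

2πR = 2π·18.5 = 116.238928
per-turn = √(116.238928² + 6.5²) = √(13511.4884 + 42.25) = √13553.7384 = 116.420524
L = 3.75 × 116.420524 = 436.576965
V = π·0.5² × L = 0.785398 × 436.576965 = 342.886747

L=436.577 V=342.887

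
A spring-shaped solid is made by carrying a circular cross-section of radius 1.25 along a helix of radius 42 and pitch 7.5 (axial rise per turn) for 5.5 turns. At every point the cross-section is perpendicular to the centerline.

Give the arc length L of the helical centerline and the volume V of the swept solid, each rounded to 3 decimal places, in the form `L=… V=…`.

L=1452.002 V=7127.497

2πR = 2π·42 = 263.893783
per-turn = √(263.893783² + 7.5²) = √(69639.9287 + 56.25) = √69696.1787 = 264.000338
L = 5.5 × 264.000338 = 1452.001861
V = π·1.25² × L = 4.908739 × 1452.001861 = 7127.497468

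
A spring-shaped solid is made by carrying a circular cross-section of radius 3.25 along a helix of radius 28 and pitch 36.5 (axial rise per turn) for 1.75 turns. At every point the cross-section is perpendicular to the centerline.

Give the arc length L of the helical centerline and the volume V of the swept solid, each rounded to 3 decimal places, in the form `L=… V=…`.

L=314.432 V=10433.831

2πR = 2π·28 = 175.929189
per-turn = √(175.929189² + 36.5²) = √(30951.0794 + 1332.25) = √32283.3294 = 179.675623
L = 1.75 × 179.675623 = 314.432340
V = π·3.25² × L = 33.183072 × 314.432340 = 10433.831097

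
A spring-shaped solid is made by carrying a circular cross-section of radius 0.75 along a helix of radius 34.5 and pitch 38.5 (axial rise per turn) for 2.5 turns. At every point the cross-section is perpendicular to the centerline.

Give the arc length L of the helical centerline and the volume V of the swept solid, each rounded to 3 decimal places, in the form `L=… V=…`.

2πR = 2π·34.5 = 216.769893
per-turn = √(216.769893² + 38.5²) = √(46989.1866 + 1482.25) = √48471.4366 = 220.162296
L = 2.5 × 220.162296 = 550.405740
V = π·0.75² × L = 1.767146 × 550.405740 = 972.647229

L=550.406 V=972.647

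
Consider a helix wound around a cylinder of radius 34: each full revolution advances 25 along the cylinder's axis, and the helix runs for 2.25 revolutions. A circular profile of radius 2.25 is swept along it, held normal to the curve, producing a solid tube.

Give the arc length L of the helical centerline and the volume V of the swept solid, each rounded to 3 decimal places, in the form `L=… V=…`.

2πR = 2π·34 = 213.628300
per-turn = √(213.628300² + 25²) = √(45637.0508 + 625) = √46262.0508 = 215.086147
L = 2.25 × 215.086147 = 483.943831
V = π·2.25² × L = 15.904313 × 483.943831 = 7696.794076

L=483.944 V=7696.794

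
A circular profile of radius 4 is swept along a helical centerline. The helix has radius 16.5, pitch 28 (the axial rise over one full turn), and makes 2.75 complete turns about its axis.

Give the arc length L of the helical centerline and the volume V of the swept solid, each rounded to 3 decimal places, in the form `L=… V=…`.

L=295.315 V=14844.133

2πR = 2π·16.5 = 103.672558
per-turn = √(103.672558² + 28²) = √(10747.9992 + 784) = √11531.9992 = 107.387146
L = 2.75 × 107.387146 = 295.314652
V = π·4² × L = 50.265482 × 295.314652 = 14844.133477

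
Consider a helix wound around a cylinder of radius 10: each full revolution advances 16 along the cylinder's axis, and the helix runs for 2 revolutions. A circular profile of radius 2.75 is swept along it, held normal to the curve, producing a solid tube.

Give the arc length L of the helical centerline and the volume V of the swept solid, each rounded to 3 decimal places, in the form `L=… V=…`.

L=129.674 V=3080.835

2πR = 2π·10 = 62.831853
per-turn = √(62.831853² + 16²) = √(3947.8418 + 256) = √4203.8418 = 64.837040
L = 2 × 64.837040 = 129.674080
V = π·2.75² × L = 23.758294 × 129.674080 = 3080.834976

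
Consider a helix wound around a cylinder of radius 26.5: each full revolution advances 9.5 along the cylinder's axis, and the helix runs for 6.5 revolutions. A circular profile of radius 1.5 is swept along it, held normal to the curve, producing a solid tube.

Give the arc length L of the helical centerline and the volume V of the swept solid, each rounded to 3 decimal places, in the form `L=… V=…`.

2πR = 2π·26.5 = 166.504411
per-turn = √(166.504411² + 9.5²) = √(27723.7188 + 90.25) = √27813.9688 = 166.775204
L = 6.5 × 166.775204 = 1084.038828
V = π·1.5² × L = 7.068583 × 1084.038828 = 7662.618940

L=1084.039 V=7662.619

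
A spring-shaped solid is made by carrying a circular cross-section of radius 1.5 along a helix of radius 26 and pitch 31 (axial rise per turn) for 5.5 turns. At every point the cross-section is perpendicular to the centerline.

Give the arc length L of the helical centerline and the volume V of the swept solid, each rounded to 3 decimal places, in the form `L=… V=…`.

L=914.530 V=6464.429

2πR = 2π·26 = 163.362818
per-turn = √(163.362818² + 31²) = √(26687.4103 + 961) = √27648.4103 = 166.278111
L = 5.5 × 166.278111 = 914.529612
V = π·1.5² × L = 7.068583 × 914.529612 = 6464.428900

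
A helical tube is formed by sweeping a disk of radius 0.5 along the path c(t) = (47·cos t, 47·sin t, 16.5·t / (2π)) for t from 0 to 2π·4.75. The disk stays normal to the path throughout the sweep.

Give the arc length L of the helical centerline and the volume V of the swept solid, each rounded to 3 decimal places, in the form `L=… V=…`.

L=1404.909 V=1103.413

2πR = 2π·47 = 295.309709
per-turn = √(295.309709² + 16.5²) = √(87207.8245 + 272.25) = √87480.0745 = 295.770307
L = 4.75 × 295.770307 = 1404.908958
V = π·0.5² × L = 0.785398 × 1404.908958 = 1103.412915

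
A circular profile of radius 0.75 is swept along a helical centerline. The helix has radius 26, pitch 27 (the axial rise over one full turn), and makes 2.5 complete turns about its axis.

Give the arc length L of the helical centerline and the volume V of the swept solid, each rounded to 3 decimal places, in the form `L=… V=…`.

2πR = 2π·26 = 163.362818
per-turn = √(163.362818² + 27²) = √(26687.4103 + 729) = √27416.4103 = 165.579015
L = 2.5 × 165.579015 = 413.947538
V = π·0.75² × L = 1.767146 × 413.947538 = 731.505682

L=413.948 V=731.506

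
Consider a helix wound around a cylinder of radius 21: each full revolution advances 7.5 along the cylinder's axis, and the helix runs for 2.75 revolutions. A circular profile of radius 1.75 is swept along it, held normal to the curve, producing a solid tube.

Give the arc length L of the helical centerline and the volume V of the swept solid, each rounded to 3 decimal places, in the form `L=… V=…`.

2πR = 2π·21 = 131.946891
per-turn = √(131.946891² + 7.5²) = √(17409.9822 + 56.25) = √17466.2322 = 132.159873
L = 2.75 × 132.159873 = 363.439652
V = π·1.75² × L = 9.621128 × 363.439652 = 3496.699232

L=363.440 V=3496.699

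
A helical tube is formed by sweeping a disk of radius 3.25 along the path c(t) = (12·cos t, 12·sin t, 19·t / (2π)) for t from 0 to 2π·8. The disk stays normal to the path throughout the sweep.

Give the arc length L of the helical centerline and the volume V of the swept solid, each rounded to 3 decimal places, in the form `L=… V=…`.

2πR = 2π·12 = 75.398224
per-turn = √(75.398224² + 19²) = √(5684.8921 + 361) = √6045.8921 = 77.755335
L = 8 × 77.755335 = 622.042681
V = π·3.25² × L = 33.183072 × 622.042681 = 20641.287313

L=622.043 V=20641.287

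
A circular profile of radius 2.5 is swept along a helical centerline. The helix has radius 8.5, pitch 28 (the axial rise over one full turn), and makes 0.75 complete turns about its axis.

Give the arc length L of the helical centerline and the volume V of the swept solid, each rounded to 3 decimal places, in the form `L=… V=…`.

L=45.226 V=888.018

2πR = 2π·8.5 = 53.407075
per-turn = √(53.407075² + 28²) = √(2852.3157 + 784) = √3636.3157 = 60.301871
L = 0.75 × 60.301871 = 45.226403
V = π·2.5² × L = 19.634954 × 45.226403 = 888.018354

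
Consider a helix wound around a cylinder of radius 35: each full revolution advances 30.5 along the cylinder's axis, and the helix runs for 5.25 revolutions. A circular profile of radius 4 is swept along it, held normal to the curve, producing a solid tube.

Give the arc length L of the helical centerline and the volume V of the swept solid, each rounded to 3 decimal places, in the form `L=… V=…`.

L=1165.586 V=58588.765

2πR = 2π·35 = 219.911486
per-turn = √(219.911486² + 30.5²) = √(48361.0616 + 930.25) = √49291.3116 = 222.016467
L = 5.25 × 222.016467 = 1165.586451
V = π·4² × L = 50.265482 × 1165.586451 = 58588.765311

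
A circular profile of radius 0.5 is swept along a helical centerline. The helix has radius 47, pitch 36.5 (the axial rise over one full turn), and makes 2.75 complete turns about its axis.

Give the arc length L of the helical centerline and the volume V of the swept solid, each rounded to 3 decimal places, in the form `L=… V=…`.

L=818.281 V=642.677

2πR = 2π·47 = 295.309709
per-turn = √(295.309709² + 36.5²) = √(87207.8245 + 1332.25) = √88540.0745 = 297.556842
L = 2.75 × 297.556842 = 818.281317
V = π·0.5² × L = 0.785398 × 818.281317 = 642.676643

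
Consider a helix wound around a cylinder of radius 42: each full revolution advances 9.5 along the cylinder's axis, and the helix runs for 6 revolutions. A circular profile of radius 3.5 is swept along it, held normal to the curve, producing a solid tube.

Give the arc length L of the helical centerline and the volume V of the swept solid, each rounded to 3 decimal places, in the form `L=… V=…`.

L=1584.388 V=60974.409

2πR = 2π·42 = 263.893783
per-turn = √(263.893783² + 9.5²) = √(69639.9287 + 90.25) = √69730.1787 = 264.064724
L = 6 × 264.064724 = 1584.388346
V = π·3.5² × L = 38.484510 × 1584.388346 = 60974.409163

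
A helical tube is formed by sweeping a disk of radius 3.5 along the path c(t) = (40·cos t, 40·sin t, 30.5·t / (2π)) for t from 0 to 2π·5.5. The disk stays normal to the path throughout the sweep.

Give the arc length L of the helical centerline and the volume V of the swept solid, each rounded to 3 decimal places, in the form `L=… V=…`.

2πR = 2π·40 = 251.327412
per-turn = √(251.327412² + 30.5²) = √(63165.4682 + 930.25) = √64095.7182 = 253.171322
L = 5.5 × 253.171322 = 1392.442270
V = π·3.5² × L = 38.484510 × 1392.442270 = 53587.458463

L=1392.442 V=53587.458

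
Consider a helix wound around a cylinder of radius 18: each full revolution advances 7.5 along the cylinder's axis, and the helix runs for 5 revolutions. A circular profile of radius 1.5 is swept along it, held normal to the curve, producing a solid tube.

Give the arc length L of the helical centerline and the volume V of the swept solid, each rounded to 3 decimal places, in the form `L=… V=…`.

L=566.729 V=4005.969

2πR = 2π·18 = 113.097336
per-turn = √(113.097336² + 7.5²) = √(12791.0073 + 56.25) = √12847.2573 = 113.345742
L = 5 × 113.345742 = 566.728712
V = π·1.5² × L = 7.068583 × 566.728712 = 4005.969203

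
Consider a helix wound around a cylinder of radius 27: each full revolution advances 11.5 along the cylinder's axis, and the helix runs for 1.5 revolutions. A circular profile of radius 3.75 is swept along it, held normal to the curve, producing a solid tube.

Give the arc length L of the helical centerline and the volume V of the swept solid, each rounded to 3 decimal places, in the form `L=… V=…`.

2πR = 2π·27 = 169.646003
per-turn = √(169.646003² + 11.5²) = √(28779.7664 + 132.25) = √28912.0164 = 170.035339
L = 1.5 × 170.035339 = 255.053008
V = π·3.75² × L = 44.178647 × 255.053008 = 11267.896735

L=255.053 V=11267.897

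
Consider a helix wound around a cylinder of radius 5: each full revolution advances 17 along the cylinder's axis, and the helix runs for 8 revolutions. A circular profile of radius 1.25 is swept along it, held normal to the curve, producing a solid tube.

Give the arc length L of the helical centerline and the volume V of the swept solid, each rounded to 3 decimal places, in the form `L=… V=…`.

L=285.765 V=1402.744

2πR = 2π·5 = 31.415927
per-turn = √(31.415927² + 17²) = √(986.9604 + 289) = √1275.9604 = 35.720588
L = 8 × 35.720588 = 285.764708
V = π·1.25² × L = 4.908739 × 285.764708 = 1402.744229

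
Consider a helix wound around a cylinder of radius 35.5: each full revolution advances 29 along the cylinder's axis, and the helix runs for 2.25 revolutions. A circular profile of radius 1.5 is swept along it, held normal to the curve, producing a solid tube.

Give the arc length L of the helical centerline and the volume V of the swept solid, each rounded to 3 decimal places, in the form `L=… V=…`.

L=506.093 V=3577.363

2πR = 2π·35.5 = 223.053078
per-turn = √(223.053078² + 29²) = √(49752.6758 + 841) = √50593.6758 = 224.930380
L = 2.25 × 224.930380 = 506.093355
V = π·1.5² × L = 7.068583 × 506.093355 = 3577.363122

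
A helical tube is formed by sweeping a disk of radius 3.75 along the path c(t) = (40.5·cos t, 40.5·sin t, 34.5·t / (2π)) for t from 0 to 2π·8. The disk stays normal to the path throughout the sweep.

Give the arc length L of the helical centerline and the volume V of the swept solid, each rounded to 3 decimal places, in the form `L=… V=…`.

L=2054.376 V=90759.569

2πR = 2π·40.5 = 254.469005
per-turn = √(254.469005² + 34.5²) = √(64754.4745 + 1190.25) = √65944.7245 = 256.797049
L = 8 × 256.797049 = 2054.376394
V = π·3.75² × L = 44.178647 × 2054.376394 = 90759.568862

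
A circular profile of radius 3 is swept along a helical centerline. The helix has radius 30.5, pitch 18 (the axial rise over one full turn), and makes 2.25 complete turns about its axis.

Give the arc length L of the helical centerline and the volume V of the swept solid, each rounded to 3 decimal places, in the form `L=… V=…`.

L=433.081 V=12245.089

2πR = 2π·30.5 = 191.637152
per-turn = √(191.637152² + 18²) = √(36724.7980 + 324) = √37048.7980 = 192.480643
L = 2.25 × 192.480643 = 433.081447
V = π·3² × L = 28.274334 × 433.081447 = 12245.089431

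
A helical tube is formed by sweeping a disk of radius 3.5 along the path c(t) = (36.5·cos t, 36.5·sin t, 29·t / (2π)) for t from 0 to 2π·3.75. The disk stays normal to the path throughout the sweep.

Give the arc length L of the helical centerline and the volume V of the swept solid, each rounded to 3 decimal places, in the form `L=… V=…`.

2πR = 2π·36.5 = 229.336264
per-turn = √(229.336264² + 29²) = √(52595.1219 + 841) = √53436.1219 = 231.162544
L = 3.75 × 231.162544 = 866.859541
V = π·3.5² × L = 38.484510 × 866.859541 = 33360.664674

L=866.860 V=33360.665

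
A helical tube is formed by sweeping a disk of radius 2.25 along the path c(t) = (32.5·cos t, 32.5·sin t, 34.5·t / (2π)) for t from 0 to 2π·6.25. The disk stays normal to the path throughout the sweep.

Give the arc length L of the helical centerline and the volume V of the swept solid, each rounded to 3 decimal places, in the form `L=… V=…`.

L=1294.359 V=20585.885

2πR = 2π·32.5 = 204.203522
per-turn = √(204.203522² + 34.5²) = √(41699.0786 + 1190.25) = √42889.3286 = 207.097389
L = 6.25 × 207.097389 = 1294.358682
V = π·2.25² × L = 15.904313 × 1294.358682 = 20585.885369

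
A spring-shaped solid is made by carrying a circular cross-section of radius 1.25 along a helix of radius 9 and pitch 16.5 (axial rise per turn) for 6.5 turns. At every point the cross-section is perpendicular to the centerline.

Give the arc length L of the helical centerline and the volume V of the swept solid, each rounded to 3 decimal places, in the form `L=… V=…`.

L=382.894 V=1879.525

2πR = 2π·9 = 56.548668
per-turn = √(56.548668² + 16.5²) = √(3197.7518 + 272.25) = √3470.0018 = 58.906721
L = 6.5 × 58.906721 = 382.893689
V = π·1.25² × L = 4.908739 × 382.893689 = 1879.525001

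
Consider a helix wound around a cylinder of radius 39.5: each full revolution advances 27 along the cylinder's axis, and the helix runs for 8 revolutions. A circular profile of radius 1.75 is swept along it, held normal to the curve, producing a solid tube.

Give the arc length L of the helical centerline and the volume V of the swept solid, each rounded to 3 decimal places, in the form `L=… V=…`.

2πR = 2π·39.5 = 248.185820
per-turn = √(248.185820² + 27²) = √(61596.2011 + 729) = √62325.2011 = 249.650157
L = 8 × 249.650157 = 1997.201259
V = π·1.75² × L = 9.621128 × 1997.201259 = 19215.327958

L=1997.201 V=19215.328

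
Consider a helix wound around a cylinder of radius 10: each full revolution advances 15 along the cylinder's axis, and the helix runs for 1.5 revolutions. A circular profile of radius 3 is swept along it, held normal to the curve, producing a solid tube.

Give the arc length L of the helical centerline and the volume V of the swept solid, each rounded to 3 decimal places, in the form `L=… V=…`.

2πR = 2π·10 = 62.831853
per-turn = √(62.831853² + 15²) = √(3947.8418 + 225) = √4172.8418 = 64.597537
L = 1.5 × 64.597537 = 96.896305
V = π·3² × L = 28.274334 × 96.896305 = 2739.678485

L=96.896 V=2739.678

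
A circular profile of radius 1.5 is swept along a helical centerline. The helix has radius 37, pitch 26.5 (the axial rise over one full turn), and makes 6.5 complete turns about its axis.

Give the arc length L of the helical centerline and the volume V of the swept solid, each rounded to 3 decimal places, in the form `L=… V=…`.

L=1520.892 V=10750.550

2πR = 2π·37 = 232.477856
per-turn = √(232.477856² + 26.5²) = √(54045.9537 + 702.25) = √54748.2037 = 233.983341
L = 6.5 × 233.983341 = 1520.891714
V = π·1.5² × L = 7.068583 × 1520.891714 = 10750.550032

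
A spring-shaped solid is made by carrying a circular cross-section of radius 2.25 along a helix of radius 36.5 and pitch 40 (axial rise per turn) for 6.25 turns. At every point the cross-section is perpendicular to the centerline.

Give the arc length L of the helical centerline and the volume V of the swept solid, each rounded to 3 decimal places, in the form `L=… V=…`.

L=1454.990 V=23140.622

2πR = 2π·36.5 = 229.336264
per-turn = √(229.336264² + 40²) = √(52595.1219 + 1600) = √54195.1219 = 232.798458
L = 6.25 × 232.798458 = 1454.990360
V = π·2.25² × L = 15.904313 × 1454.990360 = 23140.621818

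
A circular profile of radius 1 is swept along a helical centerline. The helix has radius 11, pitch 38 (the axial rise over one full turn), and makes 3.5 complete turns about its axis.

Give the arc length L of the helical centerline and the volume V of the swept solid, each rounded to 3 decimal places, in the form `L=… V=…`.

L=276.054 V=867.250

2πR = 2π·11 = 69.115038
per-turn = √(69.115038² + 38²) = √(4776.8885 + 1444) = √6220.8885 = 78.872610
L = 3.5 × 78.872610 = 276.054133
V = π·1² × L = 3.141593 × 276.054133 = 867.249637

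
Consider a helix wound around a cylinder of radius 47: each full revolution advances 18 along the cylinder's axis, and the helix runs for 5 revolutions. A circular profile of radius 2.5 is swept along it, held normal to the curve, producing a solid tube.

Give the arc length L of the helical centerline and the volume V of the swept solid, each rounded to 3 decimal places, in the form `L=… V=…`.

L=1479.289 V=29045.769

2πR = 2π·47 = 295.309709
per-turn = √(295.309709² + 18²) = √(87207.8245 + 324) = √87531.8245 = 295.857777
L = 5 × 295.857777 = 1479.288887
V = π·2.5² × L = 19.634954 × 1479.288887 = 29045.769381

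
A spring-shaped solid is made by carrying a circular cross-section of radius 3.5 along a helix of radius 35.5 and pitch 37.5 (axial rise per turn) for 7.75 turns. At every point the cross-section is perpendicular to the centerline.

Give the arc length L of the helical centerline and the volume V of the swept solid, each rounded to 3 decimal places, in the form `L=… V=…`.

L=1752.921 V=67460.316

2πR = 2π·35.5 = 223.053078
per-turn = √(223.053078² + 37.5²) = √(49752.6758 + 1406.25) = √51158.9258 = 226.183390
L = 7.75 × 226.183390 = 1752.921270
V = π·3.5² × L = 38.484510 × 1752.921270 = 67460.316169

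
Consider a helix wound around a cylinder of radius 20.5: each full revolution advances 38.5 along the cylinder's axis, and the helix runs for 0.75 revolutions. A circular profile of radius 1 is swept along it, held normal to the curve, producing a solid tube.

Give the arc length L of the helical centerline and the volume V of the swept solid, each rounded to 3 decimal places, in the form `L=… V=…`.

L=100.827 V=316.758

2πR = 2π·20.5 = 128.805299
per-turn = √(128.805299² + 38.5²) = √(16590.8050 + 1482.25) = √18073.0550 = 134.436063
L = 0.75 × 134.436063 = 100.827047
V = π·1² × L = 3.141593 × 100.827047 = 316.757511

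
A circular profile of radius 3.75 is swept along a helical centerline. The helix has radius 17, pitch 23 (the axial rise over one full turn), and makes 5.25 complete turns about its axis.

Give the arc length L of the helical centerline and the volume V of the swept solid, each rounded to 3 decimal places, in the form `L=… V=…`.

2πR = 2π·17 = 106.814150
per-turn = √(106.814150² + 23²) = √(11409.2627 + 529) = √11938.2627 = 109.262357
L = 5.25 × 109.262357 = 573.627375
V = π·3.75² × L = 44.178647 × 573.627375 = 25342.081132

L=573.627 V=25342.081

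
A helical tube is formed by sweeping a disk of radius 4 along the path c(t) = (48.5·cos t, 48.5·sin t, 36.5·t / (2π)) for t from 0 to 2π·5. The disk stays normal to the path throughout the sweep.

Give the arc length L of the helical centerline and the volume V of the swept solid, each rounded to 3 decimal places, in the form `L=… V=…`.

L=1534.563 V=77135.555

2πR = 2π·48.5 = 304.734487
per-turn = √(304.734487² + 36.5²) = √(92863.1078 + 1332.25) = √94195.3578 = 306.912622
L = 5 × 306.912622 = 1534.563112
V = π·4² × L = 50.265482 × 1534.563112 = 77135.555195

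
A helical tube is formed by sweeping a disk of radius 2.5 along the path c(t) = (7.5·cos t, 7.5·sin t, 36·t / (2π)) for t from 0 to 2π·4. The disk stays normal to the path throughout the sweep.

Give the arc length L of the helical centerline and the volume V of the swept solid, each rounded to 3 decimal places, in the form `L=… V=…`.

2πR = 2π·7.5 = 47.123890
per-turn = √(47.123890² + 36²) = √(2220.6610 + 1296) = √3516.6610 = 59.301442
L = 4 × 59.301442 = 237.205767
V = π·2.5² × L = 19.634954 × 237.205767 = 4657.524341

L=237.206 V=4657.524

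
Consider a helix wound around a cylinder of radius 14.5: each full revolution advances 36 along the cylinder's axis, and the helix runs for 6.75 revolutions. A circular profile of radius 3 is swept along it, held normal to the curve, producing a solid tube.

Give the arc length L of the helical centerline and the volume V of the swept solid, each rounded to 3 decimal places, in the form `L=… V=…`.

L=661.236 V=18696.009

2πR = 2π·14.5 = 91.106187
per-turn = √(91.106187² + 36²) = √(8300.3373 + 1296) = √9596.3373 = 97.960897
L = 6.75 × 97.960897 = 661.236053
V = π·3² × L = 28.274334 × 661.236053 = 18696.008948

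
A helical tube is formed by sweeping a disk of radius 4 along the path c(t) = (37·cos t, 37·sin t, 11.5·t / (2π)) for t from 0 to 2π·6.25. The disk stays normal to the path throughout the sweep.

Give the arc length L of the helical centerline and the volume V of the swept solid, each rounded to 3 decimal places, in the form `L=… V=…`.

L=1454.763 V=73124.376

2πR = 2π·37 = 232.477856
per-turn = √(232.477856² + 11.5²) = √(54045.9537 + 132.25) = √54178.2037 = 232.762118
L = 6.25 × 232.762118 = 1454.763239
V = π·4² × L = 50.265482 × 1454.763239 = 73124.376078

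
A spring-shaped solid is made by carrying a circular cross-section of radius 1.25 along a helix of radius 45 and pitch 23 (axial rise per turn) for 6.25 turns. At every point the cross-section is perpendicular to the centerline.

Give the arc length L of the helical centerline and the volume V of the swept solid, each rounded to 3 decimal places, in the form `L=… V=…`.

L=1772.983 V=8703.110

2πR = 2π·45 = 282.743339
per-turn = √(282.743339² + 23²) = √(79943.7956 + 529) = √80472.7956 = 283.677274
L = 6.25 × 283.677274 = 1772.982961
V = π·1.25² × L = 4.908739 × 1772.982961 = 8703.109758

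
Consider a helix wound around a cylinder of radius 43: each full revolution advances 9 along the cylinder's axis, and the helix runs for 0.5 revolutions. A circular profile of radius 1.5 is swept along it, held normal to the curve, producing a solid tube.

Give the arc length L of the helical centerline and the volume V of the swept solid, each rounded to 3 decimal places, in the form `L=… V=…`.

2πR = 2π·43 = 270.176968
per-turn = √(270.176968² + 9²) = √(72995.5942 + 81) = √73076.5942 = 270.326828
L = 0.5 × 270.326828 = 135.163414
V = π·1.5² × L = 7.068583 × 135.163414 = 955.413875

L=135.163 V=955.414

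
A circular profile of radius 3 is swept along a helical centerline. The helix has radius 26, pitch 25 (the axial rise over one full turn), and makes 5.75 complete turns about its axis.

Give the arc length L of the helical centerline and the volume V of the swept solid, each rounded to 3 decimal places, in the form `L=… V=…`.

2πR = 2π·26 = 163.362818
per-turn = √(163.362818² + 25²) = √(26687.4103 + 625) = √27312.4103 = 165.264667
L = 5.75 × 165.264667 = 950.271838
V = π·3² × L = 28.274334 × 950.271838 = 26868.303219

L=950.272 V=26868.303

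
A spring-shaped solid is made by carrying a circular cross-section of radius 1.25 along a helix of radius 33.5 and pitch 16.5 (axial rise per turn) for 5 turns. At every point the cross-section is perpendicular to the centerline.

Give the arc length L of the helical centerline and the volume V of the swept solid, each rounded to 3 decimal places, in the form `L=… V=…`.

2πR = 2π·33.5 = 210.486708
per-turn = √(210.486708² + 16.5²) = √(44304.6542 + 272.25) = √44576.9042 = 211.132433
L = 5 × 211.132433 = 1055.662164
V = π·1.25² × L = 4.908739 × 1055.662164 = 5181.969528

L=1055.662 V=5181.970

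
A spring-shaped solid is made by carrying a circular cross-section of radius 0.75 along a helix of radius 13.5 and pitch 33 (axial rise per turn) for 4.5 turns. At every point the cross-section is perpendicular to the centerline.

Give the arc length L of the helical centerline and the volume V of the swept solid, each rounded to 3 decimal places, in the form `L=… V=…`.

L=409.573 V=723.775

2πR = 2π·13.5 = 84.823002
per-turn = √(84.823002² + 33²) = √(7194.9416 + 1089) = √8283.9416 = 91.016161
L = 4.5 × 91.016161 = 409.572726
V = π·0.75² × L = 1.767146 × 409.572726 = 723.774750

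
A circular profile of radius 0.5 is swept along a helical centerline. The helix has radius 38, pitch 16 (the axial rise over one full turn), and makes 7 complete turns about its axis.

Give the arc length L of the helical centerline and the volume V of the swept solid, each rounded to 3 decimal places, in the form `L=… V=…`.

L=1675.076 V=1315.601

2πR = 2π·38 = 238.761042
per-turn = √(238.761042² + 16²) = √(57006.8350 + 256) = √57262.8350 = 239.296542
L = 7 × 239.296542 = 1675.075794
V = π·0.5² × L = 0.785398 × 1675.075794 = 1315.601452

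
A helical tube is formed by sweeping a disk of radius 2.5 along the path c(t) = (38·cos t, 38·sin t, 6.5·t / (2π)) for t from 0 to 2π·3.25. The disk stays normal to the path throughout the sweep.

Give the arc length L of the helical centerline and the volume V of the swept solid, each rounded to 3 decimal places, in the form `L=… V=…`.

2πR = 2π·38 = 238.761042
per-turn = √(238.761042² + 6.5²) = √(57006.8350 + 42.25) = √57049.0850 = 238.849503
L = 3.25 × 238.849503 = 776.260884
V = π·2.5² × L = 19.634954 × 776.260884 = 15241.846822

L=776.261 V=15241.847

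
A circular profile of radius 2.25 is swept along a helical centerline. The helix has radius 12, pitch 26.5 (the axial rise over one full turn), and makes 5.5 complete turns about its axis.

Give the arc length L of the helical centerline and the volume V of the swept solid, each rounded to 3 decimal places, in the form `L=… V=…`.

2πR = 2π·12 = 75.398224
per-turn = √(75.398224² + 26.5²) = √(5684.8921 + 702.25) = √6387.1421 = 79.919598
L = 5.5 × 79.919598 = 439.557789
V = π·2.25² × L = 15.904313 × 439.557789 = 6990.864569

L=439.558 V=6990.865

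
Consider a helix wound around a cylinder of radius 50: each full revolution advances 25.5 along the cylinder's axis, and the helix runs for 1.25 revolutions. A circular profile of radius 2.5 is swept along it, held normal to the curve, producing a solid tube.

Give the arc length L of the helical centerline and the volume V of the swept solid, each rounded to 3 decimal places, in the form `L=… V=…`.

L=393.991 V=7735.987

2πR = 2π·50 = 314.159265
per-turn = √(314.159265² + 25.5²) = √(98696.0440 + 650.25) = √99346.2940 = 315.192471
L = 1.25 × 315.192471 = 393.990589
V = π·2.5² × L = 19.634954 × 393.990589 = 7735.987129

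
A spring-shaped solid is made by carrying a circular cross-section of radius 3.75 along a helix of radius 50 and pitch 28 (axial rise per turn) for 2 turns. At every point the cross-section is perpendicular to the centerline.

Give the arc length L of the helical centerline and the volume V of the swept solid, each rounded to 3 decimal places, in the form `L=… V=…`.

2πR = 2π·50 = 314.159265
per-turn = √(314.159265² + 28²) = √(98696.0440 + 784) = √99480.0440 = 315.404572
L = 2 × 315.404572 = 630.809144
V = π·3.75² × L = 44.178647 × 630.809144 = 27868.294298

L=630.809 V=27868.294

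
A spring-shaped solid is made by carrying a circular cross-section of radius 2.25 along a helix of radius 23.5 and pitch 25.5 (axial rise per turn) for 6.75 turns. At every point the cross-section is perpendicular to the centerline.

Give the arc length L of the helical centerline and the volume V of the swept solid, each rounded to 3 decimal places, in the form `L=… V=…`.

2πR = 2π·23.5 = 147.654855
per-turn = √(147.654855² + 25.5²) = √(21801.9561 + 650.25) = √22452.2061 = 149.840602
L = 6.75 × 149.840602 = 1011.424066
V = π·2.25² × L = 15.904313 × 1011.424066 = 16086.004729

L=1011.424 V=16086.005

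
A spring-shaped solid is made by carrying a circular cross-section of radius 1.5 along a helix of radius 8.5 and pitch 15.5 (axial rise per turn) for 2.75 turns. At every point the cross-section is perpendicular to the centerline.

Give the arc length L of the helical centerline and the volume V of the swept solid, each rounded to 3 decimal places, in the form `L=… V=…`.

2πR = 2π·8.5 = 53.407075
per-turn = √(53.407075² + 15.5²) = √(2852.3157 + 240.25) = √3092.5657 = 55.610841
L = 2.75 × 55.610841 = 152.929814
V = π·1.5² × L = 7.068583 × 152.929814 = 1080.997153

L=152.930 V=1080.997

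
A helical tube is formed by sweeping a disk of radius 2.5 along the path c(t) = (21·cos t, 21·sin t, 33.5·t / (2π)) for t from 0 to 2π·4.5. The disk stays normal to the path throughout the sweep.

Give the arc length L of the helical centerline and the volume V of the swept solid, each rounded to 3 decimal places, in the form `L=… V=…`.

2πR = 2π·21 = 131.946891
per-turn = √(131.946891² + 33.5²) = √(17409.9822 + 1122.25) = √18532.2322 = 136.133141
L = 4.5 × 136.133141 = 612.599136
V = π·2.5² × L = 19.634954 × 612.599136 = 12028.355906

L=612.599 V=12028.356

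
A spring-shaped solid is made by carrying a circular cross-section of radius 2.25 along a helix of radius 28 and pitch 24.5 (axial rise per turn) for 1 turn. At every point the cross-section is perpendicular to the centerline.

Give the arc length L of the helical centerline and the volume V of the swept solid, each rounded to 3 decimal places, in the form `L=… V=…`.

L=177.627 V=2825.034

2πR = 2π·28 = 175.929189
per-turn = √(175.929189² + 24.5²) = √(30951.0794 + 600.25) = √31551.3294 = 177.626939
L = 1 × 177.626939 = 177.626939
V = π·2.25² × L = 15.904313 × 177.626939 = 2825.034399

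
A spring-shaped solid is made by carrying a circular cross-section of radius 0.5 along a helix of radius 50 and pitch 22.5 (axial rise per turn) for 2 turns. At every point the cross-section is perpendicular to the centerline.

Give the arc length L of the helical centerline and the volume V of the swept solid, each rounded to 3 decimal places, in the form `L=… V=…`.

2πR = 2π·50 = 314.159265
per-turn = √(314.159265² + 22.5²) = √(98696.0440 + 506.25) = √99202.2940 = 314.963957
L = 2 × 314.963957 = 629.927913
V = π·0.5² × L = 0.785398 × 629.927913 = 494.744226

L=629.928 V=494.744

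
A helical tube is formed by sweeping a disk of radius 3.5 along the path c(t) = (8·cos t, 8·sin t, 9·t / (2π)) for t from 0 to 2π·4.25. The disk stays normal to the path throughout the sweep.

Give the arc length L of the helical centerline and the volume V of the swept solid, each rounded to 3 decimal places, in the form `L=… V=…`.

L=217.026 V=8352.124

2πR = 2π·8 = 50.265482
per-turn = √(50.265482² + 9²) = √(2526.6187 + 81) = √2607.6187 = 51.064848
L = 4.25 × 51.064848 = 217.025605
V = π·3.5² × L = 38.484510 × 217.025605 = 8352.124070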